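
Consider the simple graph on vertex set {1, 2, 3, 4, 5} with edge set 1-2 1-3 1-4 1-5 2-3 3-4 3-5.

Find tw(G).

A width-2 tree decomposition is:
Bags: B1 = {1, 2, 3}  B2 = {1, 3, 4}  B3 = {1, 3, 5}
Tree: B1–B2, B1–B3
The largest bag has 3 vertices, giving width 2; this decomposition certifies tw(G) ≤ 2. On the other hand G contains the 3-clique {1, 2, 3}. A clique must lie in a single bag of any decomposition, so no decomposition can have width below 2. Combining the bounds, tw(G) = 2.

2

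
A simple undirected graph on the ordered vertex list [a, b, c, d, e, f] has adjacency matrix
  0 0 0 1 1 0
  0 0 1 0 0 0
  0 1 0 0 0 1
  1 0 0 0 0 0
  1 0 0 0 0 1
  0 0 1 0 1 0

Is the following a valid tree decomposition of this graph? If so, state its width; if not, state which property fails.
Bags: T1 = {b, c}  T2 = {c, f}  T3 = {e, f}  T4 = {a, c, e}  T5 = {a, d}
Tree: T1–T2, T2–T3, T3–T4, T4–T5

A tree decomposition must satisfy three properties: every vertex lies in some bag; for every edge, both endpoints lie together in some bag; and for every vertex, the bags containing it form a connected subtree. Here bags containing vertex c are not connected in the tree, so the decomposition is invalid.

No — bags containing vertex c are not connected in the tree.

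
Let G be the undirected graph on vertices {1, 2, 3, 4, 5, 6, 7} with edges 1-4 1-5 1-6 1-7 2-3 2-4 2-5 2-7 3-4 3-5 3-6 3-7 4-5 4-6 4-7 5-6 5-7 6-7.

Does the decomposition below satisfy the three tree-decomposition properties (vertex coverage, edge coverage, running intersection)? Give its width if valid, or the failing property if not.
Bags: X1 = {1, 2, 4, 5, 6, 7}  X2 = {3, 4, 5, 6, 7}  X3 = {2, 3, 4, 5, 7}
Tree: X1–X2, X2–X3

No — bags containing vertex 2 are not connected in the tree.

A tree decomposition must satisfy three properties: every vertex lies in some bag; for every edge, both endpoints lie together in some bag; and for every vertex, the bags containing it form a connected subtree. Here bags containing vertex 2 are not connected in the tree, so the decomposition is invalid.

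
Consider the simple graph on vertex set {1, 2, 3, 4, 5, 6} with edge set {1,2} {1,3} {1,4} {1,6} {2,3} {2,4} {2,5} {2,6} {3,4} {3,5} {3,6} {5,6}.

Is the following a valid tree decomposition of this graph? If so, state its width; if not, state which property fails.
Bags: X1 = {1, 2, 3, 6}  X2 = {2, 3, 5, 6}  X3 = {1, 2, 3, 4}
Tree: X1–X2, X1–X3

Vertex coverage: the bags together contain {1, 2, 3, 4, 5, 6}, the full vertex set. Edge coverage: each edge of G has both endpoints in at least one bag. Running intersection: for every vertex, the bags containing it form a connected subtree. All three properties hold, so this is a valid tree decomposition of width max|bag| − 1 = 3, and hence tw(G) ≤ 3.

Yes; width 3.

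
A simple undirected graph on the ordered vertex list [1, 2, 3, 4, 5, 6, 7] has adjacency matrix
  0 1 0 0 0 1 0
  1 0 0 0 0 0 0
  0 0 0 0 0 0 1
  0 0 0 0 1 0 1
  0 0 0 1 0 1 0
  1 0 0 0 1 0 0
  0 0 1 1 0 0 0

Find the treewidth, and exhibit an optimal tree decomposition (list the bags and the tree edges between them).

Treewidth 1.
One optimal decomposition is:
Bags: B1 = {1, 2}  B2 = {1, 6}  B3 = {5, 6}  B4 = {4, 5}  B5 = {4, 7}  B6 = {3, 7}
Tree: B1–B2, B2–B3, B3–B4, B4–B5, B5–B6

The largest bag has 2 vertices, giving width 1; this decomposition certifies tw(G) ≤ 1. G has an edge, so its treewidth is at least 1. Hence tw(G) = 1 exactly.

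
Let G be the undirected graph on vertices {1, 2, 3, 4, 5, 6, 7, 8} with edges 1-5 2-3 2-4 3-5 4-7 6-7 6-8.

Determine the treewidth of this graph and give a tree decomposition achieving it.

The largest bag has 2 vertices, giving width 1; this decomposition certifies tw(G) ≤ 1. G has an edge, so its treewidth is at least 1. Combining the bounds, tw(G) = 1.

Treewidth 1.
Bags: B1 = {1, 5}  B2 = {3, 5}  B3 = {2, 3}  B4 = {2, 4}  B5 = {4, 7}  B6 = {6, 7}  B7 = {6, 8}
Tree: B1–B2, B2–B3, B3–B4, B4–B5, B5–B6, B6–B7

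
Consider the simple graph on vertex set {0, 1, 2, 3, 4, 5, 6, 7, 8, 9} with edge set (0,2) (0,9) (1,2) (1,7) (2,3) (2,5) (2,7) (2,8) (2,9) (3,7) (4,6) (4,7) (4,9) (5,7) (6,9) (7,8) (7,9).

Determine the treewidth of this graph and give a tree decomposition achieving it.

The largest bag has 3 vertices, giving width 2; this decomposition certifies tw(G) ≤ 2. On the other hand G contains the 3-clique {0, 2, 9}. A clique must lie in a single bag of any decomposition, so no decomposition can have width below 2. Combining the bounds, tw(G) = 2.

Treewidth 2.
One such decomposition:
Bags: B1 = {2, 7, 9}  B2 = {2, 5, 7}  B3 = {4, 7, 9}  B4 = {2, 3, 7}  B5 = {4, 6, 9}  B6 = {2, 7, 8}  B7 = {1, 2, 7}  B8 = {0, 2, 9}
Tree: B1–B2, B1–B3, B1–B4, B3–B5, B1–B6, B1–B7, B1–B8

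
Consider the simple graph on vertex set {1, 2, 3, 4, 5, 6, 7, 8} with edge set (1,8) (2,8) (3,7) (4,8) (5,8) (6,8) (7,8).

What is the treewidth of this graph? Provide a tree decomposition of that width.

Treewidth 1.
One optimal decomposition is:
Bags: B1 = {4, 8}  B2 = {1, 8}  B3 = {6, 8}  B4 = {7, 8}  B5 = {3, 7}  B6 = {5, 8}  B7 = {2, 8}
Tree: B1–B2, B2–B3, B2–B4, B4–B5, B3–B6, B4–B7

The largest bag has 2 vertices, giving width 1; this decomposition certifies tw(G) ≤ 1. Any graph with an edge has treewidth ≥ 1, and G has the edge 8–4. Combining the bounds, tw(G) = 1.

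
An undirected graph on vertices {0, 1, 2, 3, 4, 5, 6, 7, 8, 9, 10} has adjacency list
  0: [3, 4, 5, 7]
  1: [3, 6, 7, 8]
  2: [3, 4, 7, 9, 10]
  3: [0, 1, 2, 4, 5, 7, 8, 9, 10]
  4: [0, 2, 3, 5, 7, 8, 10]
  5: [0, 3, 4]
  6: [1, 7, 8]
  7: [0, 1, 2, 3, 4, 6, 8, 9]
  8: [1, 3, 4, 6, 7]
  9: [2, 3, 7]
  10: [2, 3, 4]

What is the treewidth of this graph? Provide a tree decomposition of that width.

Treewidth 3.
One such decomposition:
Bags: B1 = {3, 4, 7, 8}  B2 = {2, 3, 4, 7}  B3 = {0, 3, 4, 7}  B4 = {1, 3, 7, 8}  B5 = {2, 3, 4, 10}  B6 = {2, 3, 7, 9}  B7 = {1, 6, 7, 8}  B8 = {0, 3, 4, 5}
Tree: B1–B2, B1–B3, B1–B4, B2–B5, B2–B6, B4–B7, B3–B8

The largest bag has 4 vertices, giving width 3; this decomposition certifies tw(G) ≤ 3. For the lower bound, the 4 vertices {1, 3, 7, 8} are pairwise adjacent, and any tree decomposition puts a clique entirely inside one bag — forcing width ≥ 3. Hence tw(G) = 3 exactly.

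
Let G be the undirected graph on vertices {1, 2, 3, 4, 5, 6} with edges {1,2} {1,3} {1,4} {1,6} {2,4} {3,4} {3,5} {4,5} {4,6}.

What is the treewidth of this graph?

2

A width-2 tree decomposition is:
Bags: B1 = {1, 3, 4}  B2 = {1, 4, 6}  B3 = {1, 2, 4}  B4 = {3, 4, 5}
Tree: B1–B2, B1–B3, B1–B4
Each bag holds 3 vertices, so the decomposition has width 2, which upper-bounds the treewidth. On the other hand G contains the 3-clique {1, 2, 4}. A clique must lie in a single bag of any decomposition, so no decomposition can have width below 2. The upper and lower bounds meet at 2, so that is the treewidth.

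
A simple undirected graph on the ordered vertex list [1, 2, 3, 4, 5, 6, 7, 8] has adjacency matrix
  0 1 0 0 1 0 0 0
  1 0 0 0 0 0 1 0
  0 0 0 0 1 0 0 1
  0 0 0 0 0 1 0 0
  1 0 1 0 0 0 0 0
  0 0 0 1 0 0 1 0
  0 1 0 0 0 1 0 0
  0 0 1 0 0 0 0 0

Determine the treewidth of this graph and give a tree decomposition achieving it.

Treewidth 1.
One such decomposition:
Bags: B1 = {3, 8}  B2 = {3, 5}  B3 = {1, 5}  B4 = {1, 2}  B5 = {2, 7}  B6 = {6, 7}  B7 = {4, 6}
Tree: B1–B2, B2–B3, B3–B4, B4–B5, B5–B6, B6–B7

Every bag has size at most 2, so the width is 2 − 1 = 1 and tw(G) ≤ 1. Any graph with an edge has treewidth ≥ 1, and G has the edge 8–3. The upper and lower bounds meet at 1, so that is the treewidth.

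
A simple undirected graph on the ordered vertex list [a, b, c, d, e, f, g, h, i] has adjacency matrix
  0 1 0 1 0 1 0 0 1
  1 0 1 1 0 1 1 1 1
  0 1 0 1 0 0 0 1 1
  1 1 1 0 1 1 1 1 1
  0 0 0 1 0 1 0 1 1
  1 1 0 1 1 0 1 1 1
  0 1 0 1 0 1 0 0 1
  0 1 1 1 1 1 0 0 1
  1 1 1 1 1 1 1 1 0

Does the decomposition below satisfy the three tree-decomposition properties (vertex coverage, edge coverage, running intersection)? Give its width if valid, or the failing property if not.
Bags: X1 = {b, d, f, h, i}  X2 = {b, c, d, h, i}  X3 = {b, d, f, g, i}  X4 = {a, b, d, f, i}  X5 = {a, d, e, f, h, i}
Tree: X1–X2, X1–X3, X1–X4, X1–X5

A tree decomposition must satisfy three properties: every vertex lies in some bag; for every edge, both endpoints lie together in some bag; and for every vertex, the bags containing it form a connected subtree. Here bags containing vertex a are not connected in the tree, so the decomposition is invalid.

No — bags containing vertex a are not connected in the tree.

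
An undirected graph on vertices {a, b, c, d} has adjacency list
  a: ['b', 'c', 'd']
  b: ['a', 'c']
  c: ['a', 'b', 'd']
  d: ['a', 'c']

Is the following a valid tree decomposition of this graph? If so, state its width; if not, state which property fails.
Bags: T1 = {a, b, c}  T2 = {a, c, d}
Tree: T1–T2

Every vertex of G appears in some bag (union = {a, b, c, d}); every edge is covered by a bag; and for each vertex v the set of bags containing v is connected in the bag tree. The decomposition is therefore valid. The largest bag has 3 vertices, so the width is 2.

Yes; width 2.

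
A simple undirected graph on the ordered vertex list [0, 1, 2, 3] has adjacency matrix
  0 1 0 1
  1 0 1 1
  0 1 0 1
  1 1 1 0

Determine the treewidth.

A width-2 tree decomposition is:
Bags: B1 = {0, 1, 3}  B2 = {1, 2, 3}
Tree: B1–B2
Every bag has size at most 3, so the width is 3 − 1 = 2 and tw(G) ≤ 2. Conversely, {0, 1, 3} is a clique of size 3, and the vertices of any clique must share a bag in every tree decomposition; so some bag has ≥ 3 vertices and tw(G) ≥ 2. Combining the bounds, tw(G) = 2.

2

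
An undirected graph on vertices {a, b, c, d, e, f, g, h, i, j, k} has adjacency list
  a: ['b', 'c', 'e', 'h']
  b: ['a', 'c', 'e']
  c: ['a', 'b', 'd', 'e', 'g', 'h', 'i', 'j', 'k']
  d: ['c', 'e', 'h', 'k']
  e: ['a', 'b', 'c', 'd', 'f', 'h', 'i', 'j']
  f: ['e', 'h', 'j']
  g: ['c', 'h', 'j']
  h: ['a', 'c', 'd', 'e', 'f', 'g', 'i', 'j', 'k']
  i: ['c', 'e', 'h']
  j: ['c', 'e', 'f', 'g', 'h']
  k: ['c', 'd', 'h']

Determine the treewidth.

A width-3 tree decomposition is:
Bags: B1 = {a, b, c, e}  B2 = {a, c, e, h}  B3 = {c, e, h, j}  B4 = {c, g, h, j}  B5 = {e, f, h, j}  B6 = {c, e, h, i}  B7 = {c, d, e, h}  B8 = {c, d, h, k}
Tree: B1–B2, B2–B3, B3–B4, B3–B5, B2–B6, B2–B7, B7–B8
The largest bag has 4 vertices, giving width 3; this decomposition certifies tw(G) ≤ 3. For the lower bound, the 4 vertices {c, g, h, j} are pairwise adjacent, and any tree decomposition puts a clique entirely inside one bag — forcing width ≥ 3. Hence tw(G) = 3 exactly.

3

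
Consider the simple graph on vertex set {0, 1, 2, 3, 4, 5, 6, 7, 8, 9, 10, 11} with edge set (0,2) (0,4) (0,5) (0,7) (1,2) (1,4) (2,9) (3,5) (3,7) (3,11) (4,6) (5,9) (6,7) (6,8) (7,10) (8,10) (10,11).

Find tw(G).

A width-3 tree decomposition is:
Bags: B1 = {1, 2, 5, 9}  B2 = {0, 1, 2, 5}  B3 = {0, 1, 4, 5}  B4 = {0, 3, 4, 5}  B5 = {0, 3, 4, 7}  B6 = {3, 4, 6, 7}  B7 = {3, 6, 7, 11}  B8 = {6, 7, 10, 11}  B9 = {6, 8, 10, 11}
Tree: B1–B2, B2–B3, B3–B4, B4–B5, B5–B6, B6–B7, B7–B8, B8–B9
Each bag holds 4 vertices, so the decomposition has width 3, which upper-bounds the treewidth. For the lower bound: the 4 vertex sets {1,2,9}, {5}, {0}, {3,4,6,7} are disjoint, each induces a connected subgraph, and every pair is joined by at least one edge of G. Contracting each set to a single vertex therefore yields K_{4} as a minor, and since treewidth is minor-monotone, tw(G) ≥ tw(K_{4}) = 3. Therefore the treewidth is 3.

3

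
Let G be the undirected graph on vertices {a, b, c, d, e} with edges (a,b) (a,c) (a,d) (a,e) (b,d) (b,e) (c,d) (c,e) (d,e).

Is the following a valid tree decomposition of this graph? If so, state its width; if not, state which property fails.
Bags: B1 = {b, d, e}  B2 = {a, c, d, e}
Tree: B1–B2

A tree decomposition must satisfy three properties: every vertex lies in some bag; for every edge, both endpoints lie together in some bag; and for every vertex, the bags containing it form a connected subtree. Here edge (a,b) lies in no bag, so the decomposition is invalid.

No — edge (a,b) lies in no bag.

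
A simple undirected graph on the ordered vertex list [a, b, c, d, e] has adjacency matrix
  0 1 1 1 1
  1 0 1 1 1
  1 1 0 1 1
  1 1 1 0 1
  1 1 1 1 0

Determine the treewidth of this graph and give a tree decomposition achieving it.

With just one bag of size 5, the width is 5 − 1 = 4, so tw(G) ≤ 4. On the other hand G contains the 5-clique {a, b, c, d, e}. A clique must lie in a single bag of any decomposition, so no decomposition can have width below 4. Hence tw(G) = 4 exactly.

Treewidth 4.
One such decomposition:
Bags: B1 = {a, b, c, d, e}
Tree: (single bag)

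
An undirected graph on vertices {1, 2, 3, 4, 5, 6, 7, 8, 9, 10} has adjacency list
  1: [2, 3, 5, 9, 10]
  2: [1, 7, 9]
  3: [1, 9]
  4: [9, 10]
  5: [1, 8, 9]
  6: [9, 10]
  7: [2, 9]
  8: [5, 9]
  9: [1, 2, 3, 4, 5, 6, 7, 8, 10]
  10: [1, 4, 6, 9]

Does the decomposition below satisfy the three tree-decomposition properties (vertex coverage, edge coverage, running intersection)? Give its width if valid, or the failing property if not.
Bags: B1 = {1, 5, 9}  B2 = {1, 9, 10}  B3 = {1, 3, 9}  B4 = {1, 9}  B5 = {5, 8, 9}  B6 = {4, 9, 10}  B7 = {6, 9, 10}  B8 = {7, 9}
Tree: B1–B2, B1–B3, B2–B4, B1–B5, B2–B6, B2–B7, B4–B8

A tree decomposition must satisfy three properties: every vertex lies in some bag; for every edge, both endpoints lie together in some bag; and for every vertex, the bags containing it form a connected subtree. Here vertex 2 appears in no bag, so the decomposition is invalid.

No — vertex 2 appears in no bag.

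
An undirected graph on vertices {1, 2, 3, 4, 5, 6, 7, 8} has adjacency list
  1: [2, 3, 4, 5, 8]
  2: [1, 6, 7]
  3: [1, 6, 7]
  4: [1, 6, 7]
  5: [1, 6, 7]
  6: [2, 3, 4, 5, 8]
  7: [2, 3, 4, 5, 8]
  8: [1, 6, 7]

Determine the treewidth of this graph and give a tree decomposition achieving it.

Treewidth 3.
One such decomposition:
Bags: B1 = {1, 4, 6, 7}  B2 = {1, 2, 6, 7}  B3 = {1, 3, 6, 7}  B4 = {1, 5, 6, 7}  B5 = {1, 6, 7, 8}
Tree: B1–B2, B2–B3, B3–B4, B4–B5

The largest bag has 4 vertices, giving width 3; this decomposition certifies tw(G) ≤ 3. For the lower bound: the 4 vertex sets {4,7}, {1,2}, {6}, {3} are disjoint, each induces a connected subgraph, and every pair is joined by at least one edge of G. Contracting each set to a single vertex therefore yields K_{4} as a minor, and since treewidth is minor-monotone, tw(G) ≥ tw(K_{4}) = 3. Hence tw(G) = 3 exactly.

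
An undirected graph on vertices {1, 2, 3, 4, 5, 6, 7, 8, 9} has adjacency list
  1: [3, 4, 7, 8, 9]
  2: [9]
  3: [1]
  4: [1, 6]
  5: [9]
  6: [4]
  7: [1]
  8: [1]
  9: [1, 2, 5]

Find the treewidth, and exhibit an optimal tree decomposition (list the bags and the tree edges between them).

Each bag holds 2 vertices, so the decomposition has width 1, which upper-bounds the treewidth. G has an edge, so its treewidth is at least 1. Therefore the treewidth is 1.

Treewidth 1.
Bags: B1 = {1, 9}  B2 = {1, 8}  B3 = {2, 9}  B4 = {1, 3}  B5 = {1, 7}  B6 = {5, 9}  B7 = {1, 4}  B8 = {4, 6}
Tree: B1–B2, B1–B3, B2–B4, B2–B5, B1–B6, B2–B7, B7–B8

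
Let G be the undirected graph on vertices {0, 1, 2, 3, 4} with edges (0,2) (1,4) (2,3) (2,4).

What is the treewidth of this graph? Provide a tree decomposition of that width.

Treewidth 1.
One optimal decomposition is:
Bags: B1 = {2, 4}  B2 = {2, 3}  B3 = {0, 2}  B4 = {1, 4}
Tree: B1–B2, B1–B3, B1–B4

Each bag holds 2 vertices, so the decomposition has width 1, which upper-bounds the treewidth. Any graph with an edge has treewidth ≥ 1, and G has the edge 2–4. Therefore the treewidth is 1.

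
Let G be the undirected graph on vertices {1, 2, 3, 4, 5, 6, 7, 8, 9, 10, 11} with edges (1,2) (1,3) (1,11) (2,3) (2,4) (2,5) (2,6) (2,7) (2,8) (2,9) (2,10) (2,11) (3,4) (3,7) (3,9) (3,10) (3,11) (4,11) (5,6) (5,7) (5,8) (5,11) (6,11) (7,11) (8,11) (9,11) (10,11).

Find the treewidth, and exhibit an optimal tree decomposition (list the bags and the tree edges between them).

Treewidth 3.
One such decomposition:
Bags: B1 = {2, 3, 7, 11}  B2 = {2, 3, 4, 11}  B3 = {1, 2, 3, 11}  B4 = {2, 5, 7, 11}  B5 = {2, 5, 6, 11}  B6 = {2, 5, 8, 11}  B7 = {2, 3, 9, 11}  B8 = {2, 3, 10, 11}
Tree: B1–B2, B2–B3, B1–B4, B4–B5, B4–B6, B2–B7, B2–B8

The largest bag has 4 vertices, giving width 3; this decomposition certifies tw(G) ≤ 3. Conversely, {2, 5, 8, 11} is a clique of size 4, and the vertices of any clique must share a bag in every tree decomposition; so some bag has ≥ 4 vertices and tw(G) ≥ 3. Therefore the treewidth is 3.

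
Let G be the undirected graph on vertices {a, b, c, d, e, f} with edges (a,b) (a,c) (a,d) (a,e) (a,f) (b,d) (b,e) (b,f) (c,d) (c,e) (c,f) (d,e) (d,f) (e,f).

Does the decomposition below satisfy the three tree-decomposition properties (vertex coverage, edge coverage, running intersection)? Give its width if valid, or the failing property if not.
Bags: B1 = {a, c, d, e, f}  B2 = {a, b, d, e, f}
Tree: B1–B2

Yes; width 4.

Every vertex of G appears in some bag (union = {a, b, c, d, e, f}); every edge is covered by a bag; and for each vertex v the set of bags containing v is connected in the bag tree. The decomposition is therefore valid. The largest bag has 5 vertices, so the width is 4.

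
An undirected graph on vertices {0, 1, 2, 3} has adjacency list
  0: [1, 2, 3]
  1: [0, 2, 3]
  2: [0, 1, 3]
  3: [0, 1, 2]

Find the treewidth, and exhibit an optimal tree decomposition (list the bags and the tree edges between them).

Treewidth 3.
Bags: B1 = {0, 1, 2, 3}
Tree: (single bag)

With just one bag of size 4, the width is 4 − 1 = 3, so tw(G) ≤ 3. On the other hand G contains the 4-clique {0, 1, 2, 3}. A clique must lie in a single bag of any decomposition, so no decomposition can have width below 3. Combining the bounds, tw(G) = 3.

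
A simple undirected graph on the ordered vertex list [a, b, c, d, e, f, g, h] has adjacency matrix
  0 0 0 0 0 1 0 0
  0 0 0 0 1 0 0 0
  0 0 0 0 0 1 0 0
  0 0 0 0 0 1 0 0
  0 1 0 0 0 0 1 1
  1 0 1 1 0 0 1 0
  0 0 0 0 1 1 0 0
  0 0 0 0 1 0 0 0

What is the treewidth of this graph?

1

A width-1 tree decomposition is:
Bags: B1 = {f, g}  B2 = {a, f}  B3 = {c, f}  B4 = {d, f}  B5 = {e, g}  B6 = {b, e}  B7 = {e, h}
Tree: B1–B2, B1–B3, B1–B4, B1–B5, B5–B6, B6–B7
The largest bag has 2 vertices, giving width 1; this decomposition certifies tw(G) ≤ 1. Since G has at least one edge (e.g. f–g), it is not an edgeless graph, so tw(G) ≥ 1. Hence tw(G) = 1 exactly.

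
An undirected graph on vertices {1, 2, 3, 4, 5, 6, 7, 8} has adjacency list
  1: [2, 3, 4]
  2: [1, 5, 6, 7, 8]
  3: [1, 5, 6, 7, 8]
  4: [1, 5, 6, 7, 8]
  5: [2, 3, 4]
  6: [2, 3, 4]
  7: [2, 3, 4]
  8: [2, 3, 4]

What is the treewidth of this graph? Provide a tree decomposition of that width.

Each bag holds 4 vertices, so the decomposition has width 3, which upper-bounds the treewidth. For the lower bound: the 4 vertex sets {4,8}, {3,7}, {2}, {6} are disjoint, each induces a connected subgraph, and every pair is joined by at least one edge of G. Contracting each set to a single vertex therefore yields K_{4} as a minor, and since treewidth is minor-monotone, tw(G) ≥ tw(K_{4}) = 3. The upper and lower bounds meet at 3, so that is the treewidth.

Treewidth 3.
One such decomposition:
Bags: B1 = {2, 3, 4, 8}  B2 = {2, 3, 4, 7}  B3 = {2, 3, 4, 6}  B4 = {2, 3, 4, 5}  B5 = {1, 2, 3, 4}
Tree: B1–B2, B2–B3, B3–B4, B4–B5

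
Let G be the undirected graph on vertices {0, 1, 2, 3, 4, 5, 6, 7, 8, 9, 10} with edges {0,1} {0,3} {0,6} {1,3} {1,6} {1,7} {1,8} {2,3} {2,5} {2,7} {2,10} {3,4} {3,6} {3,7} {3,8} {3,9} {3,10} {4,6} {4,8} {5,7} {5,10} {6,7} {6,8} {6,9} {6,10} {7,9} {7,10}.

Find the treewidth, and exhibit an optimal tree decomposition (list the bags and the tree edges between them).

Every bag has size at most 4, so the width is 4 − 1 = 3 and tw(G) ≤ 3. Conversely, {2, 3, 7, 10} is a clique of size 4, and the vertices of any clique must share a bag in every tree decomposition; so some bag has ≥ 4 vertices and tw(G) ≥ 3. Hence tw(G) = 3 exactly.

Treewidth 3.
Bags: B1 = {1, 3, 6, 7}  B2 = {1, 3, 6, 8}  B3 = {0, 1, 3, 6}  B4 = {3, 6, 7, 10}  B5 = {3, 6, 7, 9}  B6 = {2, 3, 7, 10}  B7 = {3, 4, 6, 8}  B8 = {2, 5, 7, 10}
Tree: B1–B2, B2–B3, B1–B4, B4–B5, B4–B6, B2–B7, B6–B8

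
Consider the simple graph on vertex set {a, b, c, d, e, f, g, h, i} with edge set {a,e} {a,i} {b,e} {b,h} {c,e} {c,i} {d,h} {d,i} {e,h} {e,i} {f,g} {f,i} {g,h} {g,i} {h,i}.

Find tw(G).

A width-2 tree decomposition is:
Bags: B1 = {e, h, i}  B2 = {b, e, h}  B3 = {g, h, i}  B4 = {f, g, i}  B5 = {d, h, i}  B6 = {c, e, i}  B7 = {a, e, i}
Tree: B1–B2, B1–B3, B3–B4, B3–B5, B1–B6, B1–B7
Each bag holds 3 vertices, so the decomposition has width 2, which upper-bounds the treewidth. On the other hand G contains the 3-clique {b, e, h}. A clique must lie in a single bag of any decomposition, so no decomposition can have width below 2. Hence tw(G) = 2 exactly.

2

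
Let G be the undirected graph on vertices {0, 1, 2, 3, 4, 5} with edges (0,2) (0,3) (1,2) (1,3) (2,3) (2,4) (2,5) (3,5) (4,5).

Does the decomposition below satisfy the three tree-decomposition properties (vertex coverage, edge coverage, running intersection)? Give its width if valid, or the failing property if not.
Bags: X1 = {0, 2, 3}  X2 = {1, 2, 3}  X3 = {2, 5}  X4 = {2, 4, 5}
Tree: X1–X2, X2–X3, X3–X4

No — edge (3,5) lies in no bag.

A tree decomposition must satisfy three properties: every vertex lies in some bag; for every edge, both endpoints lie together in some bag; and for every vertex, the bags containing it form a connected subtree. Here edge (3,5) lies in no bag, so the decomposition is invalid.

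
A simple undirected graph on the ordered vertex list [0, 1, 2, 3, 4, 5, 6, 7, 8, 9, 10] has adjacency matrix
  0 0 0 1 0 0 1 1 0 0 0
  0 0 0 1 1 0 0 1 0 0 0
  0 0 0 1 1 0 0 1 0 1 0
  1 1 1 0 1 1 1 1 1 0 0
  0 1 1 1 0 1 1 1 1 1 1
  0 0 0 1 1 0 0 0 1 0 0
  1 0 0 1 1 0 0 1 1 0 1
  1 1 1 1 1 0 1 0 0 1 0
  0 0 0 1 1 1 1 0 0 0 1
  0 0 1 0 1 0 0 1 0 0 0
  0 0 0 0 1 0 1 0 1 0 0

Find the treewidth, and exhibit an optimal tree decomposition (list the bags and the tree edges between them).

Treewidth 3.
One optimal decomposition is:
Bags: B1 = {3, 4, 6, 7}  B2 = {3, 4, 6, 8}  B3 = {3, 4, 5, 8}  B4 = {1, 3, 4, 7}  B5 = {2, 3, 4, 7}  B6 = {0, 3, 6, 7}  B7 = {4, 6, 8, 10}  B8 = {2, 4, 7, 9}
Tree: B1–B2, B2–B3, B1–B4, B4–B5, B1–B6, B2–B7, B5–B8

Every bag has size at most 4, so the width is 4 − 1 = 3 and tw(G) ≤ 3. For the lower bound, the 4 vertices {0, 3, 6, 7} are pairwise adjacent, and any tree decomposition puts a clique entirely inside one bag — forcing width ≥ 3. Therefore the treewidth is 3.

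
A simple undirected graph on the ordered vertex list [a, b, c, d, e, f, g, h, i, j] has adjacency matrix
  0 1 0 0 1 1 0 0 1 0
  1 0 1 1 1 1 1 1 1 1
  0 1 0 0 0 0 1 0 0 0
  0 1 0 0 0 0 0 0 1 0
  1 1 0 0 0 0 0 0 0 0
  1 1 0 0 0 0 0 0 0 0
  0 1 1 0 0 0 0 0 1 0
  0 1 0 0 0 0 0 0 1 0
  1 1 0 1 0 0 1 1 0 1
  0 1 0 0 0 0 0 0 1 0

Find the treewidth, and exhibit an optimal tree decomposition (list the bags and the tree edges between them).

Every bag has size at most 3, so the width is 3 − 1 = 2 and tw(G) ≤ 2. Conversely, {a, b, e} is a clique of size 3, and the vertices of any clique must share a bag in every tree decomposition; so some bag has ≥ 3 vertices and tw(G) ≥ 2. Hence tw(G) = 2 exactly.

Treewidth 2.
One such decomposition:
Bags: B1 = {a, b, f}  B2 = {a, b, i}  B3 = {b, d, i}  B4 = {b, h, i}  B5 = {b, g, i}  B6 = {b, i, j}  B7 = {a, b, e}  B8 = {b, c, g}
Tree: B1–B2, B2–B3, B2–B4, B2–B5, B4–B6, B2–B7, B5–B8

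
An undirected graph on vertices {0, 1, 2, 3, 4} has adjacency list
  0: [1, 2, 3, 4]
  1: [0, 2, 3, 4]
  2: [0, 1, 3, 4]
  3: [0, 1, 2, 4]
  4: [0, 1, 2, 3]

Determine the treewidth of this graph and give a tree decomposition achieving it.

Treewidth 4.
One such decomposition:
Bags: B1 = {0, 1, 2, 3, 4}
Tree: (single bag)

With just one bag of size 5, the width is 5 − 1 = 4, so tw(G) ≤ 4. Conversely, {0, 1, 2, 3, 4} is a clique of size 5, and the vertices of any clique must share a bag in every tree decomposition; so some bag has ≥ 5 vertices and tw(G) ≥ 4. Hence tw(G) = 4 exactly.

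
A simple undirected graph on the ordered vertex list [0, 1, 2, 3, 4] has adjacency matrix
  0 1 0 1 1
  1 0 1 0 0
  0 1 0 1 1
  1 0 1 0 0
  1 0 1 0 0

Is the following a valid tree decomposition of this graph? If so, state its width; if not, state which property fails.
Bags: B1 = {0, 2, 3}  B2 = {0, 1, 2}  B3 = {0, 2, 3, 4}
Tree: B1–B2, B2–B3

No — bags containing vertex 3 are not connected in the tree.

A tree decomposition must satisfy three properties: every vertex lies in some bag; for every edge, both endpoints lie together in some bag; and for every vertex, the bags containing it form a connected subtree. Here bags containing vertex 3 are not connected in the tree, so the decomposition is invalid.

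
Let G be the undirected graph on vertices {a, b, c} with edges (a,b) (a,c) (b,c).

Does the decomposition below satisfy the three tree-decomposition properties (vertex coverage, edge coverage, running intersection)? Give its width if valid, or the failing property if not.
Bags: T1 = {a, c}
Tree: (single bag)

No — vertex b appears in no bag.

A tree decomposition must satisfy three properties: every vertex lies in some bag; for every edge, both endpoints lie together in some bag; and for every vertex, the bags containing it form a connected subtree. Here vertex b appears in no bag, so the decomposition is invalid.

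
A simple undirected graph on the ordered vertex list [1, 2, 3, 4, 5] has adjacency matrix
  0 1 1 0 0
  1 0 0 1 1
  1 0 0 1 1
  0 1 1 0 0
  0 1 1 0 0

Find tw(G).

2

A width-2 tree decomposition is:
Bags: B1 = {2, 3, 5}  B2 = {2, 3, 4}  B3 = {1, 2, 3}
Tree: B1–B2, B2–B3
Every bag has size at most 3, so the width is 3 − 1 = 2 and tw(G) ≤ 2. Since 5–3–4–2–5 is a cycle in G, G is not acyclic. Forests are exactly the graphs of treewidth ≤ 1, so tw(G) ≥ 2. Therefore the treewidth is 2.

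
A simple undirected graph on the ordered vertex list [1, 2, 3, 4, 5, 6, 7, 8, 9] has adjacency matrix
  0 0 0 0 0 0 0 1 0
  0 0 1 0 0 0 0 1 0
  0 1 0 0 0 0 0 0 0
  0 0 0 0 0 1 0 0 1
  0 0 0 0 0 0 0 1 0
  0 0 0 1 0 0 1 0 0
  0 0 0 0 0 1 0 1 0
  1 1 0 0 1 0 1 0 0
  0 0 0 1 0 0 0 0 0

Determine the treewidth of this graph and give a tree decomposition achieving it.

Treewidth 1.
One such decomposition:
Bags: B1 = {6, 7}  B2 = {7, 8}  B3 = {4, 6}  B4 = {4, 9}  B5 = {1, 8}  B6 = {2, 8}  B7 = {5, 8}  B8 = {2, 3}
Tree: B1–B2, B1–B3, B3–B4, B2–B5, B5–B6, B5–B7, B6–B8

Each bag holds 2 vertices, so the decomposition has width 1, which upper-bounds the treewidth. Any graph with an edge has treewidth ≥ 1, and G has the edge 6–7. Hence tw(G) = 1 exactly.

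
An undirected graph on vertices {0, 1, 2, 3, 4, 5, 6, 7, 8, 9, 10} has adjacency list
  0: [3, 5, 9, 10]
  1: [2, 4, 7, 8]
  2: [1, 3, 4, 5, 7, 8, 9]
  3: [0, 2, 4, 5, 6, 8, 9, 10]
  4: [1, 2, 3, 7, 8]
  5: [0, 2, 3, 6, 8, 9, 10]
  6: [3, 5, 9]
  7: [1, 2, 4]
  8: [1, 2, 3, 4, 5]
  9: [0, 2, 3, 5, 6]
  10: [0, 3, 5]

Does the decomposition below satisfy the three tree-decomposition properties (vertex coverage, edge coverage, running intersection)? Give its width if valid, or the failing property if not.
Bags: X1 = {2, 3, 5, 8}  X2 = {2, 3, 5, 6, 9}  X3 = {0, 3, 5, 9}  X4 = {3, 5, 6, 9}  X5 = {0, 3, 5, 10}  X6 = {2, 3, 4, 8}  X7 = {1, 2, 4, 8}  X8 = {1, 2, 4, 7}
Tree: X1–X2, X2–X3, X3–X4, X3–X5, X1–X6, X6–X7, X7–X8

A tree decomposition must satisfy three properties: every vertex lies in some bag; for every edge, both endpoints lie together in some bag; and for every vertex, the bags containing it form a connected subtree. Here bags containing vertex 6 are not connected in the tree, so the decomposition is invalid.

No — bags containing vertex 6 are not connected in the tree.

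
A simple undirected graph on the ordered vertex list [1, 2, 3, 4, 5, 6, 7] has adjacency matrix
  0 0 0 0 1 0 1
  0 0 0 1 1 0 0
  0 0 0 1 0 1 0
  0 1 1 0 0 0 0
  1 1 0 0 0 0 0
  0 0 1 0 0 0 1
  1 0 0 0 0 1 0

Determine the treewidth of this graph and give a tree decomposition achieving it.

Treewidth 2.
Bags: B1 = {3, 4, 6}  B2 = {2, 4, 6}  B3 = {2, 5, 6}  B4 = {1, 5, 6}  B5 = {1, 6, 7}
Tree: B1–B2, B2–B3, B3–B4, B4–B5

Every bag has size at most 3, so the width is 3 − 1 = 2 and tw(G) ≤ 2. For the lower bound, G contains the cycle 6–3–4–2–5–1–7–6, so G is not a forest; only forests have treewidth ≤ 1, hence tw(G) ≥ 2. Therefore the treewidth is 2.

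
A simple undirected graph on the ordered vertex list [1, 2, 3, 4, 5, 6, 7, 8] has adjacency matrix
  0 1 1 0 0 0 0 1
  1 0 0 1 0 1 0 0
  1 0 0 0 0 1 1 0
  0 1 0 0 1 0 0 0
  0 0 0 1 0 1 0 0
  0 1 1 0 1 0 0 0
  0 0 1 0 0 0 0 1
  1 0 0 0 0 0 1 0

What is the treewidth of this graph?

2

A width-2 tree decomposition is:
Bags: B1 = {2, 4, 5}  B2 = {2, 5, 6}  B3 = {1, 2, 6}  B4 = {1, 3, 6}  B5 = {1, 3, 8}  B6 = {3, 7, 8}
Tree: B1–B2, B2–B3, B3–B4, B4–B5, B5–B6
Every bag has size at most 3, so the width is 3 − 1 = 2 and tw(G) ≤ 2. For the lower bound, G contains the cycle 4–5–6–2–4, so G is not a forest; only forests have treewidth ≤ 1, hence tw(G) ≥ 2. Therefore the treewidth is 2.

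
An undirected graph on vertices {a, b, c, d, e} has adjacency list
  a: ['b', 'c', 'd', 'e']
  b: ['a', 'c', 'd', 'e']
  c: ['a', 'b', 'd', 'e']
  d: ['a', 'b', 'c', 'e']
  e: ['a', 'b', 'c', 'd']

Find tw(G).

4

A width-4 tree decomposition is:
Bags: B1 = {a, b, c, d, e}
Tree: (single bag)
A single bag containing all 5 vertices is trivially a valid decomposition of width 4. On the other hand G contains the 5-clique {a, b, c, d, e}. A clique must lie in a single bag of any decomposition, so no decomposition can have width below 4. Combining the bounds, tw(G) = 4.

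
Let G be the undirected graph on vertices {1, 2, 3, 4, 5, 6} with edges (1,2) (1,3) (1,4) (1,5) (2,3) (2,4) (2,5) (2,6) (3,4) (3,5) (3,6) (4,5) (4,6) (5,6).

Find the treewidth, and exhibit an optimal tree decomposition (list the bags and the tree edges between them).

Treewidth 4.
Bags: B1 = {2, 3, 4, 5, 6}  B2 = {1, 2, 3, 4, 5}
Tree: B1–B2

The largest bag has 5 vertices, giving width 4; this decomposition certifies tw(G) ≤ 4. On the other hand G contains the 5-clique {1, 2, 3, 4, 5}. A clique must lie in a single bag of any decomposition, so no decomposition can have width below 4. Therefore the treewidth is 4.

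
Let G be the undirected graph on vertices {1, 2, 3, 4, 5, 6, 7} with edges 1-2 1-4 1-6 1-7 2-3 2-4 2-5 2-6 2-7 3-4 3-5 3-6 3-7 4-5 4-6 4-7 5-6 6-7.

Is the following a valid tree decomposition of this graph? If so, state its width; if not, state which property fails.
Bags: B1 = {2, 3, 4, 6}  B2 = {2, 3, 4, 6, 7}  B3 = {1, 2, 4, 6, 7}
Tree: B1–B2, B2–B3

A tree decomposition must satisfy three properties: every vertex lies in some bag; for every edge, both endpoints lie together in some bag; and for every vertex, the bags containing it form a connected subtree. Here vertex 5 appears in no bag, so the decomposition is invalid.

No — vertex 5 appears in no bag.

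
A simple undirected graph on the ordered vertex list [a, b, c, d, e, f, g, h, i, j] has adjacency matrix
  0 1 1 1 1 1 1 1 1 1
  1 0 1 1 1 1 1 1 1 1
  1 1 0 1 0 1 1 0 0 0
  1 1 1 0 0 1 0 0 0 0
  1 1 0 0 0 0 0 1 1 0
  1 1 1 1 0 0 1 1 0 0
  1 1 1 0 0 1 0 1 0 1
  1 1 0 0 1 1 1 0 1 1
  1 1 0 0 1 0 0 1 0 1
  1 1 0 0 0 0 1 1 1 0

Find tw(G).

A width-4 tree decomposition is:
Bags: B1 = {a, b, g, h, j}  B2 = {a, b, h, i, j}  B3 = {a, b, e, h, i}  B4 = {a, b, f, g, h}  B5 = {a, b, c, f, g}  B6 = {a, b, c, d, f}
Tree: B1–B2, B2–B3, B1–B4, B4–B5, B5–B6
Every bag has size at most 5, so the width is 5 − 1 = 4 and tw(G) ≤ 4. Conversely, {a, b, c, d, f} is a clique of size 5, and the vertices of any clique must share a bag in every tree decomposition; so some bag has ≥ 5 vertices and tw(G) ≥ 4. Therefore the treewidth is 4.

4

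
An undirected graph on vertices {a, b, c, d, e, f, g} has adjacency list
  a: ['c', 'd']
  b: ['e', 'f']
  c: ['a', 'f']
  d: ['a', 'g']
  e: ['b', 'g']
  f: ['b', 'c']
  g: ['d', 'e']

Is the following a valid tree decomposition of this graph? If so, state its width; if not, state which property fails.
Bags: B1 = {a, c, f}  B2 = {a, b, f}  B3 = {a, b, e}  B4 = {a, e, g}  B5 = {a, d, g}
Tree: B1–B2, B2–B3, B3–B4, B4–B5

Yes; width 2.

Every vertex of G appears in some bag (union = {a, b, c, d, e, f, g}); every edge is covered by a bag; and for each vertex v the set of bags containing v is connected in the bag tree. The decomposition is therefore valid. The largest bag has 3 vertices, so the width is 2.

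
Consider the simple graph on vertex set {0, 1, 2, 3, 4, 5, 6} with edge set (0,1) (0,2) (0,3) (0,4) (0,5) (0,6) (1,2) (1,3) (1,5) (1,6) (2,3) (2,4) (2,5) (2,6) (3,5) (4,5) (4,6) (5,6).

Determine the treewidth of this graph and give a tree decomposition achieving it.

Treewidth 4.
One such decomposition:
Bags: B1 = {0, 1, 2, 3, 5}  B2 = {0, 1, 2, 5, 6}  B3 = {0, 2, 4, 5, 6}
Tree: B1–B2, B2–B3

The largest bag has 5 vertices, giving width 4; this decomposition certifies tw(G) ≤ 4. On the other hand G contains the 5-clique {0, 1, 2, 3, 5}. A clique must lie in a single bag of any decomposition, so no decomposition can have width below 4. Combining the bounds, tw(G) = 4.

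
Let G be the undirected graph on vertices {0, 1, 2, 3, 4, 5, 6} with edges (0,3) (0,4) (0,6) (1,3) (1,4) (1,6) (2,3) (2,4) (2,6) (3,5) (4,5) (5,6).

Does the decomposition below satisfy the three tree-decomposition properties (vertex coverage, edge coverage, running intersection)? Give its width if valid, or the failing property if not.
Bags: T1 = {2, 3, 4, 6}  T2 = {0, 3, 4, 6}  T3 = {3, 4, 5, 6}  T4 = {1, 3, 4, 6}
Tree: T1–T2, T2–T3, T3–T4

Vertex coverage: the bags together contain {0, 1, 2, 3, 4, 5, 6}, the full vertex set. Edge coverage: each edge of G has both endpoints in at least one bag. Running intersection: for every vertex, the bags containing it form a connected subtree. All three properties hold, so this is a valid tree decomposition of width max|bag| − 1 = 3, and hence tw(G) ≤ 3.

Yes; width 3.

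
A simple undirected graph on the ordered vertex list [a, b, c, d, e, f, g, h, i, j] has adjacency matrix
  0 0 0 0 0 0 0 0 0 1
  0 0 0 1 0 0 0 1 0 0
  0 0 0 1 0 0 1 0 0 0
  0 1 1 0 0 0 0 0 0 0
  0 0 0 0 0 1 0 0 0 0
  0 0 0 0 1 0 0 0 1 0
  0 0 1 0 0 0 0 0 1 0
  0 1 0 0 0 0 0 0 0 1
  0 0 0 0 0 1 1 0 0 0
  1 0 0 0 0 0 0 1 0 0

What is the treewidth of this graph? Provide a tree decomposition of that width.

Treewidth 1.
One optimal decomposition is:
Bags: B1 = {a, j}  B2 = {h, j}  B3 = {b, h}  B4 = {b, d}  B5 = {c, d}  B6 = {c, g}  B7 = {g, i}  B8 = {f, i}  B9 = {e, f}
Tree: B1–B2, B2–B3, B3–B4, B4–B5, B5–B6, B6–B7, B7–B8, B8–B9

Each bag holds 2 vertices, so the decomposition has width 1, which upper-bounds the treewidth. G has an edge, so its treewidth is at least 1. Therefore the treewidth is 1.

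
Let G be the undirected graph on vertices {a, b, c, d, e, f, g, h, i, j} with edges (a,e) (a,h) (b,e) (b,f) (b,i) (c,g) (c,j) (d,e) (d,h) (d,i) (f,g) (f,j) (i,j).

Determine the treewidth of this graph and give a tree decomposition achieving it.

Each bag holds 3 vertices, so the decomposition has width 2, which upper-bounds the treewidth. Since c–g–f–j–c is a cycle in G, G is not acyclic. Forests are exactly the graphs of treewidth ≤ 1, so tw(G) ≥ 2. Hence tw(G) = 2 exactly.

Treewidth 2.
Bags: B1 = {c, g, j}  B2 = {f, g, j}  B3 = {f, i, j}  B4 = {b, f, i}  B5 = {b, d, i}  B6 = {b, d, e}  B7 = {d, e, h}  B8 = {a, e, h}
Tree: B1–B2, B2–B3, B3–B4, B4–B5, B5–B6, B6–B7, B7–B8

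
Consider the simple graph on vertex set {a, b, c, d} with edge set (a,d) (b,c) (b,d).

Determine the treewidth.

A width-1 tree decomposition is:
Bags: B1 = {b, c}  B2 = {b, d}  B3 = {a, d}
Tree: B1–B2, B2–B3
Each bag holds 2 vertices, so the decomposition has width 1, which upper-bounds the treewidth. Any graph with an edge has treewidth ≥ 1, and G has the edge c–b. Hence tw(G) = 1 exactly.

1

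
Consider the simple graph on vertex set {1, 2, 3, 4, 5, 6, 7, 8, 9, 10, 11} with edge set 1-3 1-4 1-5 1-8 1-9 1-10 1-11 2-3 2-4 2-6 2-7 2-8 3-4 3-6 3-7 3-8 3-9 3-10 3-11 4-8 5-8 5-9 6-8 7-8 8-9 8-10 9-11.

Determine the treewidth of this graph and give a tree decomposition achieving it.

Treewidth 3.
One optimal decomposition is:
Bags: B1 = {2, 3, 6, 8}  B2 = {2, 3, 4, 8}  B3 = {1, 3, 4, 8}  B4 = {2, 3, 7, 8}  B5 = {1, 3, 8, 10}  B6 = {1, 3, 8, 9}  B7 = {1, 5, 8, 9}  B8 = {1, 3, 9, 11}
Tree: B1–B2, B2–B3, B1–B4, B3–B5, B3–B6, B6–B7, B6–B8

The largest bag has 4 vertices, giving width 3; this decomposition certifies tw(G) ≤ 3. On the other hand G contains the 4-clique {1, 3, 8, 9}. A clique must lie in a single bag of any decomposition, so no decomposition can have width below 3. Combining the bounds, tw(G) = 3.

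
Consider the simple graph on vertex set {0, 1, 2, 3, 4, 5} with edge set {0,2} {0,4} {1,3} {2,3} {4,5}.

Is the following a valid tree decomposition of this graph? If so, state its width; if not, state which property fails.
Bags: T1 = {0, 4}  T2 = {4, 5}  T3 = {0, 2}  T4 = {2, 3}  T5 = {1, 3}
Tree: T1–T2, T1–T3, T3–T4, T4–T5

Yes; width 1.

Checking the three conditions: (i) the bags cover all of {0, 1, 2, 3, 4, 5}; (ii) for each edge, some bag contains both endpoints; (iii) the bags containing any fixed vertex form a subtree. All hold, so the decomposition is valid with width 2 − 1 = 1.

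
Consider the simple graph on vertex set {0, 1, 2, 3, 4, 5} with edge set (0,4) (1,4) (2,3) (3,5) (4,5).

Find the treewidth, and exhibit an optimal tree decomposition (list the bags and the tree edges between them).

Treewidth 1.
One optimal decomposition is:
Bags: B1 = {0, 4}  B2 = {4, 5}  B3 = {3, 5}  B4 = {1, 4}  B5 = {2, 3}
Tree: B1–B2, B2–B3, B1–B4, B3–B5

Each bag holds 2 vertices, so the decomposition has width 1, which upper-bounds the treewidth. Since G has at least one edge (e.g. 0–4), it is not an edgeless graph, so tw(G) ≥ 1. Hence tw(G) = 1 exactly.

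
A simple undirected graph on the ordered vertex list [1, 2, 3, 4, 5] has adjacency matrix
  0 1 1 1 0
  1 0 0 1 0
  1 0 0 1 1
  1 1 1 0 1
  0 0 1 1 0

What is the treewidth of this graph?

A width-2 tree decomposition is:
Bags: B1 = {1, 3, 4}  B2 = {1, 2, 4}  B3 = {3, 4, 5}
Tree: B1–B2, B1–B3
Each bag holds 3 vertices, so the decomposition has width 2, which upper-bounds the treewidth. Conversely, {1, 2, 4} is a clique of size 3, and the vertices of any clique must share a bag in every tree decomposition; so some bag has ≥ 3 vertices and tw(G) ≥ 2. Combining the bounds, tw(G) = 2.

2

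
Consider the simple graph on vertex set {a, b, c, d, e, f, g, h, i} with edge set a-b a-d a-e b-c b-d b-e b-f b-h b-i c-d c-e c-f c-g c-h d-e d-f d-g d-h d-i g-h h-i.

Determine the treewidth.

3

A width-3 tree decomposition is:
Bags: B1 = {b, c, d, e}  B2 = {b, c, d, h}  B3 = {c, d, g, h}  B4 = {b, d, h, i}  B5 = {b, c, d, f}  B6 = {a, b, d, e}
Tree: B1–B2, B2–B3, B2–B4, B2–B5, B1–B6
The largest bag has 4 vertices, giving width 3; this decomposition certifies tw(G) ≤ 3. On the other hand G contains the 4-clique {c, d, g, h}. A clique must lie in a single bag of any decomposition, so no decomposition can have width below 3. Hence tw(G) = 3 exactly.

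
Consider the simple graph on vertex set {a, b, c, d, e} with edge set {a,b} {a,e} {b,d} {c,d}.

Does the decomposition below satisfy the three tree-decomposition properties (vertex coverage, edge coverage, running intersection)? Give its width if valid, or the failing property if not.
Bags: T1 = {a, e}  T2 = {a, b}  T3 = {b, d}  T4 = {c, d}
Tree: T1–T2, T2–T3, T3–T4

Yes; width 1.

Checking the three conditions: (i) the bags cover all of {a, b, c, d, e}; (ii) for each edge, some bag contains both endpoints; (iii) the bags containing any fixed vertex form a subtree. All hold, so the decomposition is valid with width 2 − 1 = 1.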